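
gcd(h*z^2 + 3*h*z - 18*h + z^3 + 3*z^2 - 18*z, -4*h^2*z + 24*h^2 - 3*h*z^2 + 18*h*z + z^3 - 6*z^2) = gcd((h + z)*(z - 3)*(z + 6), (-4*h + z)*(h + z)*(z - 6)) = h + z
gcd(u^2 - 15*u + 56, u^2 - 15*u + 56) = u^2 - 15*u + 56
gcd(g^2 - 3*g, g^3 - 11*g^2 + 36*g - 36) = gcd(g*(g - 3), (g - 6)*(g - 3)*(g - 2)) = g - 3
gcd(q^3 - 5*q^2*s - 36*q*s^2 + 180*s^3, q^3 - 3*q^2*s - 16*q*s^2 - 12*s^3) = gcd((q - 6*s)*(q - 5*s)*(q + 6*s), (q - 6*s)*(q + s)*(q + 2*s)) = q - 6*s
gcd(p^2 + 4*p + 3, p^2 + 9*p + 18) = p + 3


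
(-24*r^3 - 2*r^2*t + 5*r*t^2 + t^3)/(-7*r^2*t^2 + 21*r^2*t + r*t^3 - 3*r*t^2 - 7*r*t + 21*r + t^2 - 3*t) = (24*r^3 + 2*r^2*t - 5*r*t^2 - t^3)/(7*r^2*t^2 - 21*r^2*t - r*t^3 + 3*r*t^2 + 7*r*t - 21*r - t^2 + 3*t)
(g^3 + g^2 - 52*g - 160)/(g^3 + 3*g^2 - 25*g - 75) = (g^2 - 4*g - 32)/(g^2 - 2*g - 15)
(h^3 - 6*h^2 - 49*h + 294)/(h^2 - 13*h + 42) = h + 7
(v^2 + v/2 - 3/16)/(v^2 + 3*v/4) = (v - 1/4)/v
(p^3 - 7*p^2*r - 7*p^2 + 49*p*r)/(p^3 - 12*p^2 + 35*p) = (p - 7*r)/(p - 5)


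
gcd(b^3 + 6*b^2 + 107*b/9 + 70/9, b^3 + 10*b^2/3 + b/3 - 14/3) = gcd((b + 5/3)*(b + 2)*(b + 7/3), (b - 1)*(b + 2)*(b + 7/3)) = b^2 + 13*b/3 + 14/3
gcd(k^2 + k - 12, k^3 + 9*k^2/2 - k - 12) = k + 4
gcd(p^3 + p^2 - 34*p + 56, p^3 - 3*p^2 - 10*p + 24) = p^2 - 6*p + 8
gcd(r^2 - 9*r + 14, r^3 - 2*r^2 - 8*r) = 1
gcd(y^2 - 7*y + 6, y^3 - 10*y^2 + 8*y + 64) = 1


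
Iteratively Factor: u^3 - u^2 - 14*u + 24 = (u - 2)*(u^2 + u - 12) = (u - 2)*(u + 4)*(u - 3)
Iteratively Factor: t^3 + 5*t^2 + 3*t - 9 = (t + 3)*(t^2 + 2*t - 3) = (t + 3)^2*(t - 1)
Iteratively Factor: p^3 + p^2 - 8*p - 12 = (p + 2)*(p^2 - p - 6) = (p + 2)^2*(p - 3)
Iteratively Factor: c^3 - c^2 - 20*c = (c)*(c^2 - c - 20) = c*(c - 5)*(c + 4)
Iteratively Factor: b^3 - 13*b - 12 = (b - 4)*(b^2 + 4*b + 3) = (b - 4)*(b + 3)*(b + 1)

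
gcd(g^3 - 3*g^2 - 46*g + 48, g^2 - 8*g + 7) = g - 1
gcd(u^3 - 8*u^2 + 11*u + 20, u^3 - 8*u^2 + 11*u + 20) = u^3 - 8*u^2 + 11*u + 20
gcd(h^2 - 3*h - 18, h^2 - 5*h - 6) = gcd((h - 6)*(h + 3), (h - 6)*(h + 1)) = h - 6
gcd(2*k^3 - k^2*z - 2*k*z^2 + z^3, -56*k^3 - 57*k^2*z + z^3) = k + z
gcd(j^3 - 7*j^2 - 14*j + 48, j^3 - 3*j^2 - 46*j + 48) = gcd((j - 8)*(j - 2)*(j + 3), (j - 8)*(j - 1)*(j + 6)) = j - 8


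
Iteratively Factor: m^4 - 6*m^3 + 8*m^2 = (m)*(m^3 - 6*m^2 + 8*m) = m*(m - 2)*(m^2 - 4*m) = m*(m - 4)*(m - 2)*(m)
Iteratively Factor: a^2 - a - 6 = (a - 3)*(a + 2)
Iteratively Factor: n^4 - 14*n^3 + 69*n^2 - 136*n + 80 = (n - 1)*(n^3 - 13*n^2 + 56*n - 80) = (n - 5)*(n - 1)*(n^2 - 8*n + 16) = (n - 5)*(n - 4)*(n - 1)*(n - 4)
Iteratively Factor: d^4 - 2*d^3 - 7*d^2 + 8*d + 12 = (d + 1)*(d^3 - 3*d^2 - 4*d + 12) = (d + 1)*(d + 2)*(d^2 - 5*d + 6) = (d - 3)*(d + 1)*(d + 2)*(d - 2)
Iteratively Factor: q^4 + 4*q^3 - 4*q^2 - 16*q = (q + 4)*(q^3 - 4*q) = q*(q + 4)*(q^2 - 4) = q*(q - 2)*(q + 4)*(q + 2)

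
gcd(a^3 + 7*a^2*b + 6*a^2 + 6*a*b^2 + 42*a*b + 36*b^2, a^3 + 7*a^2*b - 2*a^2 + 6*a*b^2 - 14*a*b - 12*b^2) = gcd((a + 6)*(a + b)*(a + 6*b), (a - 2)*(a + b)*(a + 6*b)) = a^2 + 7*a*b + 6*b^2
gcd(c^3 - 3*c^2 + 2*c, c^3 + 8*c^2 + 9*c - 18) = c - 1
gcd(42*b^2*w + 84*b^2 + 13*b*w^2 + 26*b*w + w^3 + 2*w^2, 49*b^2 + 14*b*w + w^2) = 7*b + w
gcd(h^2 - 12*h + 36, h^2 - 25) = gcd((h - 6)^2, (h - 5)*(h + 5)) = 1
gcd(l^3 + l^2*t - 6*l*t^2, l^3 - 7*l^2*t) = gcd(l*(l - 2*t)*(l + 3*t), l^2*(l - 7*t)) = l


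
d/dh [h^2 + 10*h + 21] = 2*h + 10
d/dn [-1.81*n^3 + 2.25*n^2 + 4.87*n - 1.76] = -5.43*n^2 + 4.5*n + 4.87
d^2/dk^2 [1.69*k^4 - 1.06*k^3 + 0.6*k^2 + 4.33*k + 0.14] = 20.28*k^2 - 6.36*k + 1.2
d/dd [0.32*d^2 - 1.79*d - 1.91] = 0.64*d - 1.79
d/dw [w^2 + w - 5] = 2*w + 1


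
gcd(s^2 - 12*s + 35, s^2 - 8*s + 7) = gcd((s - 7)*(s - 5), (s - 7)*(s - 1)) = s - 7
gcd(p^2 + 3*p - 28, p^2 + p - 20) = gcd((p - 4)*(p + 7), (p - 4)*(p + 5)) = p - 4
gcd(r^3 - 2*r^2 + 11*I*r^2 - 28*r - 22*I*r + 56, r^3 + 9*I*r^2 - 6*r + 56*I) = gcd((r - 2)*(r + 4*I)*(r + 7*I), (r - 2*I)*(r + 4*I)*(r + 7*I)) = r^2 + 11*I*r - 28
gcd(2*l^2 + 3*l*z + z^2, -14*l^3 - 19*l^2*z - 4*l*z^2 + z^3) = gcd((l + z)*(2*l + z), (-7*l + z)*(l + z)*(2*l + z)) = 2*l^2 + 3*l*z + z^2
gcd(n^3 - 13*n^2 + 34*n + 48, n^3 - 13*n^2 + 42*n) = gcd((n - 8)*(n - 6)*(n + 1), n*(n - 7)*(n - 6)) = n - 6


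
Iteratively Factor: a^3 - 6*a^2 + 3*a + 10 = (a - 2)*(a^2 - 4*a - 5) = (a - 5)*(a - 2)*(a + 1)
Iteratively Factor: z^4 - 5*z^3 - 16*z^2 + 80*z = (z)*(z^3 - 5*z^2 - 16*z + 80) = z*(z - 4)*(z^2 - z - 20) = z*(z - 4)*(z + 4)*(z - 5)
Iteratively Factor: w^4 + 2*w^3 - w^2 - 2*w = (w)*(w^3 + 2*w^2 - w - 2) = w*(w + 1)*(w^2 + w - 2) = w*(w - 1)*(w + 1)*(w + 2)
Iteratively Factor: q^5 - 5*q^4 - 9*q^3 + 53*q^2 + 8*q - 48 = (q - 1)*(q^4 - 4*q^3 - 13*q^2 + 40*q + 48) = (q - 1)*(q + 1)*(q^3 - 5*q^2 - 8*q + 48) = (q - 1)*(q + 1)*(q + 3)*(q^2 - 8*q + 16) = (q - 4)*(q - 1)*(q + 1)*(q + 3)*(q - 4)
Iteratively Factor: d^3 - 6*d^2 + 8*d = (d - 4)*(d^2 - 2*d) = d*(d - 4)*(d - 2)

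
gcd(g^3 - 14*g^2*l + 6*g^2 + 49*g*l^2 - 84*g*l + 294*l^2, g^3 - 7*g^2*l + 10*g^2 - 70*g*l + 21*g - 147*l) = g - 7*l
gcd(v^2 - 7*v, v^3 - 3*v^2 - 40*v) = v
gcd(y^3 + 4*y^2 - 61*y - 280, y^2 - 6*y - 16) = y - 8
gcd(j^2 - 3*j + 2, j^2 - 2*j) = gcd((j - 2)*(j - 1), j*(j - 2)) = j - 2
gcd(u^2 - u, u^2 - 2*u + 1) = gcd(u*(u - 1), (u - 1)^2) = u - 1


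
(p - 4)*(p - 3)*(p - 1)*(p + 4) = p^4 - 4*p^3 - 13*p^2 + 64*p - 48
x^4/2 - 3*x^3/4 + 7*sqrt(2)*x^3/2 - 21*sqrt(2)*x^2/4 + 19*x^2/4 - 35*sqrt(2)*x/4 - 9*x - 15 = (x/2 + sqrt(2)/2)*(x - 5/2)*(x + 1)*(x + 6*sqrt(2))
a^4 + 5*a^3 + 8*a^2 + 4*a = a*(a + 1)*(a + 2)^2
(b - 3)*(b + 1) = b^2 - 2*b - 3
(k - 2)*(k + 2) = k^2 - 4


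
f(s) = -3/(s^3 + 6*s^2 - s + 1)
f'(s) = -3*(-3*s^2 - 12*s + 1)/(s^3 + 6*s^2 - s + 1)^2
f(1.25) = -0.27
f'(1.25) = 0.46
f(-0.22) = -2.00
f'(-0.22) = -4.66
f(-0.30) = -1.65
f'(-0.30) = -3.95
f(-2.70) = -0.11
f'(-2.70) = -0.04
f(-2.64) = -0.11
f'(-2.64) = -0.05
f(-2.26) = -0.13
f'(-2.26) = -0.08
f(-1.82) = -0.18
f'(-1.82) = -0.14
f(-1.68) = -0.20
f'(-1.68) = -0.17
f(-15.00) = 0.00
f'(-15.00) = 0.00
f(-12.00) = 0.00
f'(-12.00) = 0.00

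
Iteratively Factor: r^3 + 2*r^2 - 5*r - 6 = (r + 1)*(r^2 + r - 6) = (r + 1)*(r + 3)*(r - 2)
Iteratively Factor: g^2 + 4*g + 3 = (g + 3)*(g + 1)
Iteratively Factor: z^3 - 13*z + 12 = (z + 4)*(z^2 - 4*z + 3) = (z - 3)*(z + 4)*(z - 1)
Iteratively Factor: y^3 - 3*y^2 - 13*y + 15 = (y + 3)*(y^2 - 6*y + 5) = (y - 5)*(y + 3)*(y - 1)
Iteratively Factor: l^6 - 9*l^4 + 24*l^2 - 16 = (l + 2)*(l^5 - 2*l^4 - 5*l^3 + 10*l^2 + 4*l - 8) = (l + 1)*(l + 2)*(l^4 - 3*l^3 - 2*l^2 + 12*l - 8) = (l - 2)*(l + 1)*(l + 2)*(l^3 - l^2 - 4*l + 4) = (l - 2)*(l - 1)*(l + 1)*(l + 2)*(l^2 - 4) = (l - 2)*(l - 1)*(l + 1)*(l + 2)^2*(l - 2)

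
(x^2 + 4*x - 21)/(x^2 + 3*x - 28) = (x - 3)/(x - 4)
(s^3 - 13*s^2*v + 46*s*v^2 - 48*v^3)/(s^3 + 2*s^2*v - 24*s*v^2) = (s^3 - 13*s^2*v + 46*s*v^2 - 48*v^3)/(s*(s^2 + 2*s*v - 24*v^2))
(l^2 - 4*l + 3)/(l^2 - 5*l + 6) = (l - 1)/(l - 2)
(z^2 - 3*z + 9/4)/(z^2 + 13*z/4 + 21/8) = 2*(4*z^2 - 12*z + 9)/(8*z^2 + 26*z + 21)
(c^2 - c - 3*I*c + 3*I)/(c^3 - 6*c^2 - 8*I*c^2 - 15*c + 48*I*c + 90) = (c - 1)/(c^2 - c*(6 + 5*I) + 30*I)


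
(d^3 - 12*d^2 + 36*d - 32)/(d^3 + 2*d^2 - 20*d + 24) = (d - 8)/(d + 6)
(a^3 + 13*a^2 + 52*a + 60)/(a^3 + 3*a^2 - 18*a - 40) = (a + 6)/(a - 4)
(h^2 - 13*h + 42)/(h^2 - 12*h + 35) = (h - 6)/(h - 5)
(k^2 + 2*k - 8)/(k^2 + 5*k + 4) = (k - 2)/(k + 1)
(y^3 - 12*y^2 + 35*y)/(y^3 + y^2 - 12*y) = (y^2 - 12*y + 35)/(y^2 + y - 12)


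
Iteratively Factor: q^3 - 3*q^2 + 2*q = (q - 2)*(q^2 - q) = q*(q - 2)*(q - 1)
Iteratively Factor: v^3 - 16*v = (v)*(v^2 - 16) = v*(v - 4)*(v + 4)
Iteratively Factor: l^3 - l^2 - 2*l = (l)*(l^2 - l - 2) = l*(l - 2)*(l + 1)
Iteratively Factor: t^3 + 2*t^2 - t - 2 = (t + 2)*(t^2 - 1) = (t - 1)*(t + 2)*(t + 1)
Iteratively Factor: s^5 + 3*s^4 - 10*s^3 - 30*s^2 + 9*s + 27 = (s - 3)*(s^4 + 6*s^3 + 8*s^2 - 6*s - 9) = (s - 3)*(s + 1)*(s^3 + 5*s^2 + 3*s - 9) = (s - 3)*(s - 1)*(s + 1)*(s^2 + 6*s + 9) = (s - 3)*(s - 1)*(s + 1)*(s + 3)*(s + 3)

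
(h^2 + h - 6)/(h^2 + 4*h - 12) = (h + 3)/(h + 6)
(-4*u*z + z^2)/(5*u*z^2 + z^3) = (-4*u + z)/(z*(5*u + z))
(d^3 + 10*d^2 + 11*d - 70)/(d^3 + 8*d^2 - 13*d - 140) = (d - 2)/(d - 4)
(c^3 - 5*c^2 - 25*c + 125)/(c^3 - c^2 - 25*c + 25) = (c - 5)/(c - 1)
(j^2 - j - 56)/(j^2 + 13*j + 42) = (j - 8)/(j + 6)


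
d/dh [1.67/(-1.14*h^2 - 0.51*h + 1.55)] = (3.8076*h + 0.8517)/(1.14*h^2 + 0.51*h - 1.55)^2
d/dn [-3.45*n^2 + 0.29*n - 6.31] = 0.29 - 6.9*n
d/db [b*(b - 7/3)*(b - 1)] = 3*b^2 - 20*b/3 + 7/3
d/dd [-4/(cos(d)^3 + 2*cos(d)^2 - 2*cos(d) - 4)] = 4*(-3*cos(d)^2 - 4*cos(d) + 2)*sin(d)/((sin(d)^2 + 1)^2*(cos(d) + 2)^2)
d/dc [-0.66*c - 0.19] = -0.660000000000000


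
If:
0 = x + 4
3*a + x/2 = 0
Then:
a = 2/3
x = -4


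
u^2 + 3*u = u*(u + 3)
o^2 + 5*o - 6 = (o - 1)*(o + 6)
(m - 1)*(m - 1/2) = m^2 - 3*m/2 + 1/2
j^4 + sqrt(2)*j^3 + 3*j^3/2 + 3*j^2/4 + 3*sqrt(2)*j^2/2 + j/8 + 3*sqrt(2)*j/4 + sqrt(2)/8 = (j + 1/2)^3*(j + sqrt(2))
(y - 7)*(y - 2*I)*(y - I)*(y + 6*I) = y^4 - 7*y^3 + 3*I*y^3 + 16*y^2 - 21*I*y^2 - 112*y - 12*I*y + 84*I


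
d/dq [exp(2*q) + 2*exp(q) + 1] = 2*(exp(q) + 1)*exp(q)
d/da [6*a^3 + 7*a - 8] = 18*a^2 + 7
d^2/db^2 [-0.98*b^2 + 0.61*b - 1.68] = -1.96000000000000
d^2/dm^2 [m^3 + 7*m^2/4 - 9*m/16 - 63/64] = 6*m + 7/2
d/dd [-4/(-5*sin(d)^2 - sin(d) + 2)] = -4*(10*sin(d) + 1)*cos(d)/(5*sin(d)^2 + sin(d) - 2)^2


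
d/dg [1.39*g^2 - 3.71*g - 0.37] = 2.78*g - 3.71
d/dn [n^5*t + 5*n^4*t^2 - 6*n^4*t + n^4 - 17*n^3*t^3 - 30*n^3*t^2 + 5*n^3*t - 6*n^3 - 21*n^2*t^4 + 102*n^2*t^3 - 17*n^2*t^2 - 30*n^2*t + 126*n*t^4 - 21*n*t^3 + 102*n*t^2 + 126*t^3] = 5*n^4*t + 20*n^3*t^2 - 24*n^3*t + 4*n^3 - 51*n^2*t^3 - 90*n^2*t^2 + 15*n^2*t - 18*n^2 - 42*n*t^4 + 204*n*t^3 - 34*n*t^2 - 60*n*t + 126*t^4 - 21*t^3 + 102*t^2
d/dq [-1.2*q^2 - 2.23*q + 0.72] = -2.4*q - 2.23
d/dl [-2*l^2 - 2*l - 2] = -4*l - 2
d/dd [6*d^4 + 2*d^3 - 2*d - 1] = 24*d^3 + 6*d^2 - 2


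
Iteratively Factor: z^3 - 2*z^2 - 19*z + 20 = (z - 1)*(z^2 - z - 20) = (z - 5)*(z - 1)*(z + 4)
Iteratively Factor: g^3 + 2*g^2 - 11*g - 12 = (g + 1)*(g^2 + g - 12) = (g - 3)*(g + 1)*(g + 4)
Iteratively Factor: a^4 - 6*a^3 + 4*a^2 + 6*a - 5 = (a - 1)*(a^3 - 5*a^2 - a + 5) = (a - 1)*(a + 1)*(a^2 - 6*a + 5) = (a - 1)^2*(a + 1)*(a - 5)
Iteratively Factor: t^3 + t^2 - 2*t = (t)*(t^2 + t - 2) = t*(t - 1)*(t + 2)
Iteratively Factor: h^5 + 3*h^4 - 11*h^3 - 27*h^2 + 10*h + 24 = (h + 1)*(h^4 + 2*h^3 - 13*h^2 - 14*h + 24) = (h - 1)*(h + 1)*(h^3 + 3*h^2 - 10*h - 24) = (h - 1)*(h + 1)*(h + 4)*(h^2 - h - 6) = (h - 3)*(h - 1)*(h + 1)*(h + 4)*(h + 2)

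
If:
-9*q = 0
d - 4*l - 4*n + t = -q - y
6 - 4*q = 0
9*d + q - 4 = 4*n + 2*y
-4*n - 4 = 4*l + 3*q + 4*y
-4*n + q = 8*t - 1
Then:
No Solution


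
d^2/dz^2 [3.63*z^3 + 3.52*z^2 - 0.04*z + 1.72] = 21.78*z + 7.04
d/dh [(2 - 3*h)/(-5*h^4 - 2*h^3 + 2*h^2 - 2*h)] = (-45*h^4 + 28*h^3 + 18*h^2 - 8*h + 4)/(h^2*(25*h^6 + 20*h^5 - 16*h^4 + 12*h^3 + 12*h^2 - 8*h + 4))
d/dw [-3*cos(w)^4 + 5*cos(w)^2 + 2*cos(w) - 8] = 2*(6*cos(w)^3 - 5*cos(w) - 1)*sin(w)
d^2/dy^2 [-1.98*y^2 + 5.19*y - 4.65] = -3.96000000000000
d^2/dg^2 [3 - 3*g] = 0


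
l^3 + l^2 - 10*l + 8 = (l - 2)*(l - 1)*(l + 4)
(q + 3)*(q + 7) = q^2 + 10*q + 21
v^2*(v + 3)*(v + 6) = v^4 + 9*v^3 + 18*v^2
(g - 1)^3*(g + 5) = g^4 + 2*g^3 - 12*g^2 + 14*g - 5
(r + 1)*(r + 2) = r^2 + 3*r + 2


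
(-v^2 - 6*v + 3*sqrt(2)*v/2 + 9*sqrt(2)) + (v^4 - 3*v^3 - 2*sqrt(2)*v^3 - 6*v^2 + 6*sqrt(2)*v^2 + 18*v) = v^4 - 3*v^3 - 2*sqrt(2)*v^3 - 7*v^2 + 6*sqrt(2)*v^2 + 3*sqrt(2)*v/2 + 12*v + 9*sqrt(2)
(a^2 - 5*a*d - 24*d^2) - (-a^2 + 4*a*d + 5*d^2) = 2*a^2 - 9*a*d - 29*d^2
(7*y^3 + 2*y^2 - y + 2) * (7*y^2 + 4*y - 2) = 49*y^5 + 42*y^4 - 13*y^3 + 6*y^2 + 10*y - 4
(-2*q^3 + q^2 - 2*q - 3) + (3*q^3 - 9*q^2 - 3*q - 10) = q^3 - 8*q^2 - 5*q - 13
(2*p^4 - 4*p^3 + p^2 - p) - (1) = 2*p^4 - 4*p^3 + p^2 - p - 1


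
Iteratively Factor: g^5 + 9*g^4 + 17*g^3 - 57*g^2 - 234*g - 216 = (g + 3)*(g^4 + 6*g^3 - g^2 - 54*g - 72) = (g - 3)*(g + 3)*(g^3 + 9*g^2 + 26*g + 24) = (g - 3)*(g + 3)*(g + 4)*(g^2 + 5*g + 6) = (g - 3)*(g + 3)^2*(g + 4)*(g + 2)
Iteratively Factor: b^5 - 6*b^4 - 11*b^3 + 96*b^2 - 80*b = (b)*(b^4 - 6*b^3 - 11*b^2 + 96*b - 80) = b*(b - 1)*(b^3 - 5*b^2 - 16*b + 80) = b*(b - 4)*(b - 1)*(b^2 - b - 20) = b*(b - 4)*(b - 1)*(b + 4)*(b - 5)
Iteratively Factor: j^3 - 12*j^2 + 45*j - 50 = (j - 2)*(j^2 - 10*j + 25) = (j - 5)*(j - 2)*(j - 5)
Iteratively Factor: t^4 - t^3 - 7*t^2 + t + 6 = (t - 1)*(t^3 - 7*t - 6) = (t - 1)*(t + 1)*(t^2 - t - 6) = (t - 1)*(t + 1)*(t + 2)*(t - 3)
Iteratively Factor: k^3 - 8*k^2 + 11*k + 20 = (k - 5)*(k^2 - 3*k - 4) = (k - 5)*(k + 1)*(k - 4)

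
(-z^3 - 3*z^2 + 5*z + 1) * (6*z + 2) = -6*z^4 - 20*z^3 + 24*z^2 + 16*z + 2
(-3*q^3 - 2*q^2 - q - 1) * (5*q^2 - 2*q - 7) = -15*q^5 - 4*q^4 + 20*q^3 + 11*q^2 + 9*q + 7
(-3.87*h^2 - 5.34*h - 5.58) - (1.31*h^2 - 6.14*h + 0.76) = -5.18*h^2 + 0.8*h - 6.34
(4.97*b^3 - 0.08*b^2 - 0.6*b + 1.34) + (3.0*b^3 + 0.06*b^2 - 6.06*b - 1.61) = 7.97*b^3 - 0.02*b^2 - 6.66*b - 0.27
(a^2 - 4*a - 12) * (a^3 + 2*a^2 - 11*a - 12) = a^5 - 2*a^4 - 31*a^3 + 8*a^2 + 180*a + 144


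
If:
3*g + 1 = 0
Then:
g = -1/3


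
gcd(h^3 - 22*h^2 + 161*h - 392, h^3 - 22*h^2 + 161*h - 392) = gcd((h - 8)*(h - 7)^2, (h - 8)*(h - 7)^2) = h^3 - 22*h^2 + 161*h - 392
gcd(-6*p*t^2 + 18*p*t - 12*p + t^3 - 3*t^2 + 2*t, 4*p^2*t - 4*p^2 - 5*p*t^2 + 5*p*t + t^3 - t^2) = t - 1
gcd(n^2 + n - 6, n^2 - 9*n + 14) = n - 2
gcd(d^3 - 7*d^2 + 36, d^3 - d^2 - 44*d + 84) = d - 6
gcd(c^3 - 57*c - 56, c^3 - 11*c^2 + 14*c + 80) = c - 8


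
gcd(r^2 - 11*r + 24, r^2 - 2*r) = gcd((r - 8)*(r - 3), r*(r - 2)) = 1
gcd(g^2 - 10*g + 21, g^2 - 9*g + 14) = g - 7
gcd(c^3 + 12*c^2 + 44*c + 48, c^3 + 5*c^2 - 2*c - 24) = c + 4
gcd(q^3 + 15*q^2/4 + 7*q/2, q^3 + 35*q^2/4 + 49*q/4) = q^2 + 7*q/4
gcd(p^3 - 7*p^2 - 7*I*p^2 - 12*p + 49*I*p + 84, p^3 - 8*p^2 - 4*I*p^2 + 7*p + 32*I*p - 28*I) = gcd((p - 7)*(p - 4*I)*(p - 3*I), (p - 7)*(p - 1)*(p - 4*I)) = p^2 + p*(-7 - 4*I) + 28*I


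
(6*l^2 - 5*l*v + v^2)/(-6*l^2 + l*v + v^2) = (-3*l + v)/(3*l + v)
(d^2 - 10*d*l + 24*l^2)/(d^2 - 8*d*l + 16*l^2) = (d - 6*l)/(d - 4*l)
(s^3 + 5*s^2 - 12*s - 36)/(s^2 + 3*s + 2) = (s^2 + 3*s - 18)/(s + 1)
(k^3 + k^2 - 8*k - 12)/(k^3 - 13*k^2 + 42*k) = (k^3 + k^2 - 8*k - 12)/(k*(k^2 - 13*k + 42))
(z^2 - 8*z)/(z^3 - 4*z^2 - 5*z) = (8 - z)/(-z^2 + 4*z + 5)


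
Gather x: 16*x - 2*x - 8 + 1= 14*x - 7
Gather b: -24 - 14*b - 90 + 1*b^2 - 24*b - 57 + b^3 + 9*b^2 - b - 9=b^3 + 10*b^2 - 39*b - 180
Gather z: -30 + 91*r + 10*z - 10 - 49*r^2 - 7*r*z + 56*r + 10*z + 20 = -49*r^2 + 147*r + z*(20 - 7*r) - 20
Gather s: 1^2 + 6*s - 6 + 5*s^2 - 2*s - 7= 5*s^2 + 4*s - 12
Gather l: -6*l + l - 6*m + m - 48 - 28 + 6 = -5*l - 5*m - 70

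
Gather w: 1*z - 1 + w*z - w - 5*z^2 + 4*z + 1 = w*(z - 1) - 5*z^2 + 5*z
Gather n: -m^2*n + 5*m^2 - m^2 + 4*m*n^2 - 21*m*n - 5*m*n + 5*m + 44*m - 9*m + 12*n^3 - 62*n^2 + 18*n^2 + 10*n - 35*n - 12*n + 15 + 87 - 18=4*m^2 + 40*m + 12*n^3 + n^2*(4*m - 44) + n*(-m^2 - 26*m - 37) + 84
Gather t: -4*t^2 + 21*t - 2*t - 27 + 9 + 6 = -4*t^2 + 19*t - 12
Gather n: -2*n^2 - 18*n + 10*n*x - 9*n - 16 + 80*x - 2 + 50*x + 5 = -2*n^2 + n*(10*x - 27) + 130*x - 13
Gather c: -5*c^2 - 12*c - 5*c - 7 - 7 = -5*c^2 - 17*c - 14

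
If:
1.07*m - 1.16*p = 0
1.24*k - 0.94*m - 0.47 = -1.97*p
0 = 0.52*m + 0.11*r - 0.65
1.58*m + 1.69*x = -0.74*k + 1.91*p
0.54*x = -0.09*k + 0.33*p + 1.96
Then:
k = 10.37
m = -14.12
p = -13.03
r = 72.67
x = -6.06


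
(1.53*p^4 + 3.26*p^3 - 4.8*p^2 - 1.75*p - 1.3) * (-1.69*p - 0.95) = -2.5857*p^5 - 6.9629*p^4 + 5.015*p^3 + 7.5175*p^2 + 3.8595*p + 1.235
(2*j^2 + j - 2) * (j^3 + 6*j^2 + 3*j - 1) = 2*j^5 + 13*j^4 + 10*j^3 - 11*j^2 - 7*j + 2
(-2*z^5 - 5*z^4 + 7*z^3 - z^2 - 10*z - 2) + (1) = -2*z^5 - 5*z^4 + 7*z^3 - z^2 - 10*z - 1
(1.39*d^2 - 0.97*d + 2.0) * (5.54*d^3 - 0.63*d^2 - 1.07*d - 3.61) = 7.7006*d^5 - 6.2495*d^4 + 10.2038*d^3 - 5.24*d^2 + 1.3617*d - 7.22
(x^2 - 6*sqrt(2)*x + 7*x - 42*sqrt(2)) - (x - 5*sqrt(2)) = x^2 - 6*sqrt(2)*x + 6*x - 37*sqrt(2)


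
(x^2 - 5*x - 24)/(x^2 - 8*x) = (x + 3)/x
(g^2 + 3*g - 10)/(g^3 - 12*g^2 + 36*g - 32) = (g + 5)/(g^2 - 10*g + 16)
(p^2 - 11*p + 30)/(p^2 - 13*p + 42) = (p - 5)/(p - 7)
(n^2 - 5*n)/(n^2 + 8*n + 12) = n*(n - 5)/(n^2 + 8*n + 12)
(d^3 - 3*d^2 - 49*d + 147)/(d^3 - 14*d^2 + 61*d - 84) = (d + 7)/(d - 4)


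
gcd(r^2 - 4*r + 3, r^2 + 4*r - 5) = r - 1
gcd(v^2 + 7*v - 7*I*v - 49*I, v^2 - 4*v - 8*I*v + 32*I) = 1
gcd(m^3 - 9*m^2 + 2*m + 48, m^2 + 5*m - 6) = 1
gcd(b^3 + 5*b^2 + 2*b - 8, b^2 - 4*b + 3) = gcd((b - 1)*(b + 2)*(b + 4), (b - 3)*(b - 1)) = b - 1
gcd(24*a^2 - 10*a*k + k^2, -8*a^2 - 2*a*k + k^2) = 4*a - k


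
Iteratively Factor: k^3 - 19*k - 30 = (k + 2)*(k^2 - 2*k - 15) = (k - 5)*(k + 2)*(k + 3)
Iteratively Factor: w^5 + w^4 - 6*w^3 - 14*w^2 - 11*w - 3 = (w - 3)*(w^4 + 4*w^3 + 6*w^2 + 4*w + 1) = (w - 3)*(w + 1)*(w^3 + 3*w^2 + 3*w + 1) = (w - 3)*(w + 1)^2*(w^2 + 2*w + 1) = (w - 3)*(w + 1)^3*(w + 1)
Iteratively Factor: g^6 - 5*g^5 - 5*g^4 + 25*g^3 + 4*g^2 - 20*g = (g - 5)*(g^5 - 5*g^3 + 4*g) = (g - 5)*(g - 1)*(g^4 + g^3 - 4*g^2 - 4*g) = g*(g - 5)*(g - 1)*(g^3 + g^2 - 4*g - 4) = g*(g - 5)*(g - 1)*(g + 2)*(g^2 - g - 2) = g*(g - 5)*(g - 2)*(g - 1)*(g + 2)*(g + 1)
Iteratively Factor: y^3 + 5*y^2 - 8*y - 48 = (y + 4)*(y^2 + y - 12) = (y - 3)*(y + 4)*(y + 4)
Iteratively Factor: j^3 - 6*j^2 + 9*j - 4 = (j - 1)*(j^2 - 5*j + 4) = (j - 4)*(j - 1)*(j - 1)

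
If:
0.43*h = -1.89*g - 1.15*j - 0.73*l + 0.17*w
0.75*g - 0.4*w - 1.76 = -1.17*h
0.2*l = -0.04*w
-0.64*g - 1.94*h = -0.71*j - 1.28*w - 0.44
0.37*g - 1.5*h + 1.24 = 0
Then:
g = 2.91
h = 1.54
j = -3.83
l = -1.12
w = 5.58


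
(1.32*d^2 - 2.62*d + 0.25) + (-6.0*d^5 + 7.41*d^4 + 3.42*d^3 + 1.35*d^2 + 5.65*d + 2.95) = -6.0*d^5 + 7.41*d^4 + 3.42*d^3 + 2.67*d^2 + 3.03*d + 3.2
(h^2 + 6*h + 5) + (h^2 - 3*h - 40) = 2*h^2 + 3*h - 35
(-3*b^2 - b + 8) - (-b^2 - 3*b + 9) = -2*b^2 + 2*b - 1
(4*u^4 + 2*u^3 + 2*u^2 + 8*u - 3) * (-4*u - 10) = -16*u^5 - 48*u^4 - 28*u^3 - 52*u^2 - 68*u + 30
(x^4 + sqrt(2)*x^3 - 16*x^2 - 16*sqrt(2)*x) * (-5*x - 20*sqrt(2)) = -5*x^5 - 25*sqrt(2)*x^4 + 40*x^3 + 400*sqrt(2)*x^2 + 640*x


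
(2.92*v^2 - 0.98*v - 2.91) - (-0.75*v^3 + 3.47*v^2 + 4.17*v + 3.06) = 0.75*v^3 - 0.55*v^2 - 5.15*v - 5.97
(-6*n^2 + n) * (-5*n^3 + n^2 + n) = 30*n^5 - 11*n^4 - 5*n^3 + n^2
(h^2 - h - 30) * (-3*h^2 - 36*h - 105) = -3*h^4 - 33*h^3 + 21*h^2 + 1185*h + 3150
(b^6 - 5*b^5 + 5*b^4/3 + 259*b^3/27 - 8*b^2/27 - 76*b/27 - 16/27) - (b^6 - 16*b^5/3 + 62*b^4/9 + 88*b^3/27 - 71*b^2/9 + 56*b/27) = b^5/3 - 47*b^4/9 + 19*b^3/3 + 205*b^2/27 - 44*b/9 - 16/27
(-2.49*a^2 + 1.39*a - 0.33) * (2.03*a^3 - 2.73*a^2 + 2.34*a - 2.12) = -5.0547*a^5 + 9.6194*a^4 - 10.2912*a^3 + 9.4323*a^2 - 3.719*a + 0.6996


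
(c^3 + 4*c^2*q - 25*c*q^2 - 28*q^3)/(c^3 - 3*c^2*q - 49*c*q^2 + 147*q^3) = (c^2 - 3*c*q - 4*q^2)/(c^2 - 10*c*q + 21*q^2)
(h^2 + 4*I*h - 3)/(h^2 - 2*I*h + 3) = (h + 3*I)/(h - 3*I)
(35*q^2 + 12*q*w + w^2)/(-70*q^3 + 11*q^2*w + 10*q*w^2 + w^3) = -1/(2*q - w)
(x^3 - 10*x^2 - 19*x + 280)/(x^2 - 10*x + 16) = (x^2 - 2*x - 35)/(x - 2)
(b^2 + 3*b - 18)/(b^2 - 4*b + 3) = (b + 6)/(b - 1)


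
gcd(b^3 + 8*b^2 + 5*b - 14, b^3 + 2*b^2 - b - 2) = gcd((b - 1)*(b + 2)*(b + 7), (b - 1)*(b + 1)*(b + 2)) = b^2 + b - 2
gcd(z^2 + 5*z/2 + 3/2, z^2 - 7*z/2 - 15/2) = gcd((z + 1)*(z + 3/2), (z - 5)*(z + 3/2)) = z + 3/2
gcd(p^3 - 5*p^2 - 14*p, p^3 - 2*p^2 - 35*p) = p^2 - 7*p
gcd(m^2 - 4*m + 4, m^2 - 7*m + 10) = m - 2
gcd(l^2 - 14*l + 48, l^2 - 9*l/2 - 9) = l - 6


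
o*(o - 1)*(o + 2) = o^3 + o^2 - 2*o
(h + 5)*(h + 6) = h^2 + 11*h + 30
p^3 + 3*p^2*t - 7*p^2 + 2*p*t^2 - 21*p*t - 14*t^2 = (p - 7)*(p + t)*(p + 2*t)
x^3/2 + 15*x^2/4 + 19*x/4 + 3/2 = (x/2 + 1/2)*(x + 1/2)*(x + 6)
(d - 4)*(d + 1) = d^2 - 3*d - 4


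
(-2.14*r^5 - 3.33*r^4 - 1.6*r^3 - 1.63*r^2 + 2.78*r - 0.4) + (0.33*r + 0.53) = -2.14*r^5 - 3.33*r^4 - 1.6*r^3 - 1.63*r^2 + 3.11*r + 0.13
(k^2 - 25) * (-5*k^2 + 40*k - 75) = -5*k^4 + 40*k^3 + 50*k^2 - 1000*k + 1875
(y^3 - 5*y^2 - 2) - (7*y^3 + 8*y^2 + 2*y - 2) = -6*y^3 - 13*y^2 - 2*y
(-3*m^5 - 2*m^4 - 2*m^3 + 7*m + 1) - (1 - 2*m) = -3*m^5 - 2*m^4 - 2*m^3 + 9*m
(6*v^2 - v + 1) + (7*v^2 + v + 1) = 13*v^2 + 2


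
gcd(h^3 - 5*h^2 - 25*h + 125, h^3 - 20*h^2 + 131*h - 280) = h - 5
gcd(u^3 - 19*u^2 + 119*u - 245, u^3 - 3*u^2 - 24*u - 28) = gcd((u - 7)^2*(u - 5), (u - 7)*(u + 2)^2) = u - 7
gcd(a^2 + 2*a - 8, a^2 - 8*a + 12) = a - 2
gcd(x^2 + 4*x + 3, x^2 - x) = 1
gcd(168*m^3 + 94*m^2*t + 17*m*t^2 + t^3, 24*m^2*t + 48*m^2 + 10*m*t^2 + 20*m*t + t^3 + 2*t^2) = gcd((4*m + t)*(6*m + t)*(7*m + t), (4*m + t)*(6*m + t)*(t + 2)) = 24*m^2 + 10*m*t + t^2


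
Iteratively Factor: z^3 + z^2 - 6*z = (z - 2)*(z^2 + 3*z) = z*(z - 2)*(z + 3)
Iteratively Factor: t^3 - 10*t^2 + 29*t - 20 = (t - 5)*(t^2 - 5*t + 4) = (t - 5)*(t - 1)*(t - 4)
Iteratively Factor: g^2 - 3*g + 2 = (g - 1)*(g - 2)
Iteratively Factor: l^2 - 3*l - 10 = (l + 2)*(l - 5)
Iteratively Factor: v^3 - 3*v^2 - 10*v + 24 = (v + 3)*(v^2 - 6*v + 8) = (v - 4)*(v + 3)*(v - 2)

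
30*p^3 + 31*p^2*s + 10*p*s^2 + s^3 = (2*p + s)*(3*p + s)*(5*p + s)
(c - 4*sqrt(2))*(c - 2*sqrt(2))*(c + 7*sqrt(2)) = c^3 + sqrt(2)*c^2 - 68*c + 112*sqrt(2)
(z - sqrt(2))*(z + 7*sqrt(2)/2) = z^2 + 5*sqrt(2)*z/2 - 7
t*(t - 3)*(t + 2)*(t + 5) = t^4 + 4*t^3 - 11*t^2 - 30*t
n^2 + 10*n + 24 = (n + 4)*(n + 6)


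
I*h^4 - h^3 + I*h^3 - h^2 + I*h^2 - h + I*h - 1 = (h - I)*(h + I)^2*(I*h + I)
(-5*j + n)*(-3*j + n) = 15*j^2 - 8*j*n + n^2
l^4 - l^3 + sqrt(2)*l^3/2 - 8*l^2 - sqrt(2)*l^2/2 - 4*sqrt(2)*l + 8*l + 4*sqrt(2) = (l - 1)*(l - 2*sqrt(2))*(l + sqrt(2)/2)*(l + 2*sqrt(2))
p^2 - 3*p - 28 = (p - 7)*(p + 4)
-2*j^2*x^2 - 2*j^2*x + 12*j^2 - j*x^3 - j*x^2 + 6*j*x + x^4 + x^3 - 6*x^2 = (-2*j + x)*(j + x)*(x - 2)*(x + 3)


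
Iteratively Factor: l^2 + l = (l + 1)*(l)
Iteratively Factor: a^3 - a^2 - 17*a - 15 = (a - 5)*(a^2 + 4*a + 3) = (a - 5)*(a + 1)*(a + 3)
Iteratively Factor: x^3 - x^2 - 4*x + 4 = (x - 2)*(x^2 + x - 2) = (x - 2)*(x + 2)*(x - 1)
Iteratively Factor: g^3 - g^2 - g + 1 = (g + 1)*(g^2 - 2*g + 1) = (g - 1)*(g + 1)*(g - 1)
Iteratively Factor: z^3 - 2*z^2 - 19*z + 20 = (z + 4)*(z^2 - 6*z + 5) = (z - 1)*(z + 4)*(z - 5)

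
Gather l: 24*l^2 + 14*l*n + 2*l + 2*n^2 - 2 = 24*l^2 + l*(14*n + 2) + 2*n^2 - 2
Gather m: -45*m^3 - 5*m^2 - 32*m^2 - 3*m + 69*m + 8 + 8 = -45*m^3 - 37*m^2 + 66*m + 16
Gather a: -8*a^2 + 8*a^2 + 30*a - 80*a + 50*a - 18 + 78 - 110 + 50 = 0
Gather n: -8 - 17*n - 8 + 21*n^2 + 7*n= 21*n^2 - 10*n - 16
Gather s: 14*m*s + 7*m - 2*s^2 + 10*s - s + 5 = 7*m - 2*s^2 + s*(14*m + 9) + 5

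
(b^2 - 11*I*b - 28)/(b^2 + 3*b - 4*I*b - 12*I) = (b - 7*I)/(b + 3)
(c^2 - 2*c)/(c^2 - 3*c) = (c - 2)/(c - 3)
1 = 1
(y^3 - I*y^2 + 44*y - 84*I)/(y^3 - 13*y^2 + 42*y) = (y^3 - I*y^2 + 44*y - 84*I)/(y*(y^2 - 13*y + 42))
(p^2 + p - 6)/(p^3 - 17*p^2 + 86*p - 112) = (p + 3)/(p^2 - 15*p + 56)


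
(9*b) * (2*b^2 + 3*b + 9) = 18*b^3 + 27*b^2 + 81*b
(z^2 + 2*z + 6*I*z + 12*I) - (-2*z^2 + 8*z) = 3*z^2 - 6*z + 6*I*z + 12*I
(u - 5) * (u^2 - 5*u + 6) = u^3 - 10*u^2 + 31*u - 30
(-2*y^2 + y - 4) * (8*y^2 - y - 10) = -16*y^4 + 10*y^3 - 13*y^2 - 6*y + 40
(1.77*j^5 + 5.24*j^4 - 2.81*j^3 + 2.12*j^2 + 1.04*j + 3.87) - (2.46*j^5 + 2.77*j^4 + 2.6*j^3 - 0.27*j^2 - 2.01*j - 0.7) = -0.69*j^5 + 2.47*j^4 - 5.41*j^3 + 2.39*j^2 + 3.05*j + 4.57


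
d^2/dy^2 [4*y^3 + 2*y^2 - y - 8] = 24*y + 4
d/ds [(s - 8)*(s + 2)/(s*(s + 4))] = 2*(5*s^2 + 16*s + 32)/(s^2*(s^2 + 8*s + 16))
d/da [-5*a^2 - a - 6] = -10*a - 1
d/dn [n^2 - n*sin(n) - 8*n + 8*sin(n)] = -n*cos(n) + 2*n - sin(n) + 8*cos(n) - 8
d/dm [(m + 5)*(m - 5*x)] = 2*m - 5*x + 5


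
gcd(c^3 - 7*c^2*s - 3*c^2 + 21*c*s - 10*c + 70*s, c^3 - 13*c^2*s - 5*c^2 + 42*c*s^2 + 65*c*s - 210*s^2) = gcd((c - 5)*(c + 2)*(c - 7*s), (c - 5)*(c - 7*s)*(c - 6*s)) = -c^2 + 7*c*s + 5*c - 35*s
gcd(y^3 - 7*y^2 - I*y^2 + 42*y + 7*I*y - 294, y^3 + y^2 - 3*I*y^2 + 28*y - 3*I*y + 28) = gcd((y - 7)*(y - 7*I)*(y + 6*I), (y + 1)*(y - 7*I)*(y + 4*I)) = y - 7*I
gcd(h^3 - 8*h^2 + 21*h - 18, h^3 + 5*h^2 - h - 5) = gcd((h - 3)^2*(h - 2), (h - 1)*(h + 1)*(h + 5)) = 1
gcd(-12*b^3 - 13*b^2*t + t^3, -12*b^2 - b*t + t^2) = -12*b^2 - b*t + t^2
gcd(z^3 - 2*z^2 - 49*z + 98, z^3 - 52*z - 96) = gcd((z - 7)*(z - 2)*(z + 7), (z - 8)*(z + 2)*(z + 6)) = 1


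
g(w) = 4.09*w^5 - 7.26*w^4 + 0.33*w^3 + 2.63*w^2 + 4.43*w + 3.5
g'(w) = 20.45*w^4 - 29.04*w^3 + 0.99*w^2 + 5.26*w + 4.43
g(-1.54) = -74.55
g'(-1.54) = 219.76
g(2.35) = 104.43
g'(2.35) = 269.07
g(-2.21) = -385.81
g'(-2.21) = 798.92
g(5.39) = 12634.45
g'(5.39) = 12774.45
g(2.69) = 236.81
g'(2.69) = 531.26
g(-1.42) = -51.56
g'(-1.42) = 165.25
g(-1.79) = -147.59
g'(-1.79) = 374.69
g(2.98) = 437.44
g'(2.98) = 873.11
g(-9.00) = -289207.18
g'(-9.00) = 155379.89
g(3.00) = 455.18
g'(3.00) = 901.49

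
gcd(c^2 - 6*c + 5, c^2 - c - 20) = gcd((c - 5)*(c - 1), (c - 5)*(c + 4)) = c - 5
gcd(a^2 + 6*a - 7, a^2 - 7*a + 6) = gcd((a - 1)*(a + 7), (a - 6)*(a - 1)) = a - 1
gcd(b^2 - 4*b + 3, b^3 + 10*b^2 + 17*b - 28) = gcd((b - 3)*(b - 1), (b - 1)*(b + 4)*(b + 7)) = b - 1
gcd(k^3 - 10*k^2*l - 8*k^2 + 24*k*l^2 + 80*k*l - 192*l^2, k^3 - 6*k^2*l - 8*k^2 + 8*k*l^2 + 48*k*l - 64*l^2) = k^2 - 4*k*l - 8*k + 32*l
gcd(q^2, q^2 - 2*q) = q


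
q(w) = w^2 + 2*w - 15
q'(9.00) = 20.00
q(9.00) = 84.00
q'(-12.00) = -22.00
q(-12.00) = 105.00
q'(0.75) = 3.50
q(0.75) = -12.94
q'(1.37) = 4.74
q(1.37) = -10.38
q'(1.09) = 4.18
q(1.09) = -11.63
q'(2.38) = 6.76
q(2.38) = -4.58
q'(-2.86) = -3.72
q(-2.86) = -12.54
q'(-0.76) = 0.48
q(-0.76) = -15.94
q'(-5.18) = -8.36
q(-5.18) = 1.47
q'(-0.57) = 0.86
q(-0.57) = -15.82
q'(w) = 2*w + 2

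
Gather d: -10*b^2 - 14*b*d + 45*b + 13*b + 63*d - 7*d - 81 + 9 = -10*b^2 + 58*b + d*(56 - 14*b) - 72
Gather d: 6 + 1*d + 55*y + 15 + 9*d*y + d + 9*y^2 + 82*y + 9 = d*(9*y + 2) + 9*y^2 + 137*y + 30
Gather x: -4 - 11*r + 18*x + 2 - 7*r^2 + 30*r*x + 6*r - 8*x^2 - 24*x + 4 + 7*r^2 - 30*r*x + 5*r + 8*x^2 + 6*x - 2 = 0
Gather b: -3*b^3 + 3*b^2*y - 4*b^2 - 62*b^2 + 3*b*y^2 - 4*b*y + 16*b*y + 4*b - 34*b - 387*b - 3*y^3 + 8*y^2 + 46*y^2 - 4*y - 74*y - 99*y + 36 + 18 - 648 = -3*b^3 + b^2*(3*y - 66) + b*(3*y^2 + 12*y - 417) - 3*y^3 + 54*y^2 - 177*y - 594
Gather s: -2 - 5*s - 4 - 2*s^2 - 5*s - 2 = -2*s^2 - 10*s - 8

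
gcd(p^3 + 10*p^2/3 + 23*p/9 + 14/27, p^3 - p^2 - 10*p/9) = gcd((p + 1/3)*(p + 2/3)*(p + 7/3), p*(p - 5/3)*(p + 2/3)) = p + 2/3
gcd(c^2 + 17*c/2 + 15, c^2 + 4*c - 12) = c + 6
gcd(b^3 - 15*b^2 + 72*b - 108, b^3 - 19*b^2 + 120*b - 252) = b^2 - 12*b + 36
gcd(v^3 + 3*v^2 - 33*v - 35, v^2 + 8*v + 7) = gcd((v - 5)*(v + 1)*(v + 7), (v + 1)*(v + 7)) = v^2 + 8*v + 7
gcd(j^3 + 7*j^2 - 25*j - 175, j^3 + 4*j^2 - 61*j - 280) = j^2 + 12*j + 35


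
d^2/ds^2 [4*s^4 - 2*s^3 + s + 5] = 12*s*(4*s - 1)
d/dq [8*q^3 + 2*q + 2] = 24*q^2 + 2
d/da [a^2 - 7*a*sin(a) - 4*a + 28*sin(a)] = -7*a*cos(a) + 2*a - 7*sin(a) + 28*cos(a) - 4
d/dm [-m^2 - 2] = -2*m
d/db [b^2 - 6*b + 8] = 2*b - 6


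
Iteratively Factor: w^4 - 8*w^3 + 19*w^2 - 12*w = (w - 1)*(w^3 - 7*w^2 + 12*w) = w*(w - 1)*(w^2 - 7*w + 12) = w*(w - 3)*(w - 1)*(w - 4)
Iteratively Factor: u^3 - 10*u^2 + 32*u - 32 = (u - 4)*(u^2 - 6*u + 8) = (u - 4)^2*(u - 2)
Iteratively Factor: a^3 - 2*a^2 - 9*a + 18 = (a - 3)*(a^2 + a - 6) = (a - 3)*(a - 2)*(a + 3)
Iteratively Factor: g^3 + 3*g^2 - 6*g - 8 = (g + 4)*(g^2 - g - 2) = (g - 2)*(g + 4)*(g + 1)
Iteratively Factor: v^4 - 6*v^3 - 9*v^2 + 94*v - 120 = (v - 3)*(v^3 - 3*v^2 - 18*v + 40) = (v - 3)*(v + 4)*(v^2 - 7*v + 10) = (v - 5)*(v - 3)*(v + 4)*(v - 2)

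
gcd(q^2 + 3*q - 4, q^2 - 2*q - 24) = q + 4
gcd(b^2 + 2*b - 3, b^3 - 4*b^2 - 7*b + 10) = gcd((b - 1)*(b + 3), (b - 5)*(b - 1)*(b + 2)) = b - 1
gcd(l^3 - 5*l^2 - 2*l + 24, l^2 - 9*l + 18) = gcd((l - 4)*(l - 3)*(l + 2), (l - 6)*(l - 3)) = l - 3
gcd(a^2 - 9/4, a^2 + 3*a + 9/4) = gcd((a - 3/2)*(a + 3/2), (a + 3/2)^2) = a + 3/2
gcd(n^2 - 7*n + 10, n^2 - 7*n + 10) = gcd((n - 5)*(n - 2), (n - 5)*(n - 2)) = n^2 - 7*n + 10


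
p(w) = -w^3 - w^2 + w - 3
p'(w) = -3*w^2 - 2*w + 1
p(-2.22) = 0.79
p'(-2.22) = -9.35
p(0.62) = -3.00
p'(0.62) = -1.39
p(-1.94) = -1.40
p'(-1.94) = -6.41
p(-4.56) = 66.47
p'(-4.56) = -52.26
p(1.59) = -7.96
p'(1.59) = -9.76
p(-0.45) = -3.56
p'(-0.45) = 1.29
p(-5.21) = 106.07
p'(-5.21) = -70.01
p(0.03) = -2.97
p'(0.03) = 0.94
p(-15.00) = 3132.00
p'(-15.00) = -644.00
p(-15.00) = 3132.00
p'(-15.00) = -644.00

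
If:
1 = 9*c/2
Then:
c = 2/9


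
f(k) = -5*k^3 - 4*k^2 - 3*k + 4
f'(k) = -15*k^2 - 8*k - 3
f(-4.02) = 276.24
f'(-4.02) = -213.25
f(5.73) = -1085.18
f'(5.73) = -541.33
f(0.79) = -3.33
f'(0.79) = -18.68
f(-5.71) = 821.56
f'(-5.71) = -446.38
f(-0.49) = 5.10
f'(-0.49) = -2.68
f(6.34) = -1450.00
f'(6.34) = -656.65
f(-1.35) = 13.06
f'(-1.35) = -19.54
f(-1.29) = 11.95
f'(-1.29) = -17.64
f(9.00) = -3992.00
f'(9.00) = -1290.00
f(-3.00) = 112.00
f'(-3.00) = -114.00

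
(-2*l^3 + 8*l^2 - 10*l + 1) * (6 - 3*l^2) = 6*l^5 - 24*l^4 + 18*l^3 + 45*l^2 - 60*l + 6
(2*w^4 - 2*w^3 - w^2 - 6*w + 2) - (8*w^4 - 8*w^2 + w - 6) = -6*w^4 - 2*w^3 + 7*w^2 - 7*w + 8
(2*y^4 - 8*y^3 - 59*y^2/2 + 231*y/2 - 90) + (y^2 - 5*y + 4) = 2*y^4 - 8*y^3 - 57*y^2/2 + 221*y/2 - 86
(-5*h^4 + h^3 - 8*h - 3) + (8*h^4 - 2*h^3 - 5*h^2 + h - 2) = 3*h^4 - h^3 - 5*h^2 - 7*h - 5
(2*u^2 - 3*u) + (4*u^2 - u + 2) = 6*u^2 - 4*u + 2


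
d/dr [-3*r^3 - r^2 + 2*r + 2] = -9*r^2 - 2*r + 2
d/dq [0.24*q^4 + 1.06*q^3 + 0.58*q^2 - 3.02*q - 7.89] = 0.96*q^3 + 3.18*q^2 + 1.16*q - 3.02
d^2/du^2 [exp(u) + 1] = exp(u)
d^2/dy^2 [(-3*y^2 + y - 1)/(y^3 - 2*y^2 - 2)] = 2*(-3*y^6 + 3*y^5 - 12*y^4 - 22*y^3 + 36*y^2 - 18*y - 8)/(y^9 - 6*y^8 + 12*y^7 - 14*y^6 + 24*y^5 - 24*y^4 + 12*y^3 - 24*y^2 - 8)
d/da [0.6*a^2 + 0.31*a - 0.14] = 1.2*a + 0.31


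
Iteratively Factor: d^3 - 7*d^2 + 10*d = (d)*(d^2 - 7*d + 10) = d*(d - 2)*(d - 5)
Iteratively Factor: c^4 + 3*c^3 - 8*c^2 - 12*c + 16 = (c + 4)*(c^3 - c^2 - 4*c + 4) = (c + 2)*(c + 4)*(c^2 - 3*c + 2) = (c - 2)*(c + 2)*(c + 4)*(c - 1)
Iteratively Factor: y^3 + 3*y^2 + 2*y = (y)*(y^2 + 3*y + 2) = y*(y + 2)*(y + 1)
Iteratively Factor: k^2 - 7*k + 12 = (k - 4)*(k - 3)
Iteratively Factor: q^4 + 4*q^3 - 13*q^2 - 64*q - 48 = (q + 4)*(q^3 - 13*q - 12) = (q + 1)*(q + 4)*(q^2 - q - 12) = (q - 4)*(q + 1)*(q + 4)*(q + 3)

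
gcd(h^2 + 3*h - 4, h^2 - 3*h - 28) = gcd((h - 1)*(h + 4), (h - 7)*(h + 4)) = h + 4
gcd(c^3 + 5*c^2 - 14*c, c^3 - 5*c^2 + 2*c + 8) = c - 2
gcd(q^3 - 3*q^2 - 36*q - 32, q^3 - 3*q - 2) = q + 1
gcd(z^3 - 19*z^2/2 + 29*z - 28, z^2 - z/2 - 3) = z - 2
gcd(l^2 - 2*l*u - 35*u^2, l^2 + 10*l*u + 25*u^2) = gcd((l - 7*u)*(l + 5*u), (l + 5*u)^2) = l + 5*u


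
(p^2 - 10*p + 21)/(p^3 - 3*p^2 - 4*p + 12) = (p - 7)/(p^2 - 4)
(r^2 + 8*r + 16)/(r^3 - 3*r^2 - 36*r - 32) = (r + 4)/(r^2 - 7*r - 8)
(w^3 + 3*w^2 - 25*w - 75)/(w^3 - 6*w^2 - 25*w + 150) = (w + 3)/(w - 6)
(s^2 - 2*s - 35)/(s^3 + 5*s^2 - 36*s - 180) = (s - 7)/(s^2 - 36)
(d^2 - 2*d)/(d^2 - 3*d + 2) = d/(d - 1)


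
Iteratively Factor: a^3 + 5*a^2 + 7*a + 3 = (a + 1)*(a^2 + 4*a + 3) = (a + 1)*(a + 3)*(a + 1)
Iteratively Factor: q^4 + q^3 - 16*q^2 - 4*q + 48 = (q + 4)*(q^3 - 3*q^2 - 4*q + 12) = (q - 2)*(q + 4)*(q^2 - q - 6) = (q - 3)*(q - 2)*(q + 4)*(q + 2)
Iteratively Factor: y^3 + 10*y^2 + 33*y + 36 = (y + 3)*(y^2 + 7*y + 12) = (y + 3)^2*(y + 4)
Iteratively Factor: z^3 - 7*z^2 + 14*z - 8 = (z - 2)*(z^2 - 5*z + 4) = (z - 2)*(z - 1)*(z - 4)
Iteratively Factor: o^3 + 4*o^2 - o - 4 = (o + 4)*(o^2 - 1) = (o + 1)*(o + 4)*(o - 1)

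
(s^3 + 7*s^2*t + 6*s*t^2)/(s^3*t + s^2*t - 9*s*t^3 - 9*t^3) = s*(s^2 + 7*s*t + 6*t^2)/(t*(s^3 + s^2 - 9*s*t^2 - 9*t^2))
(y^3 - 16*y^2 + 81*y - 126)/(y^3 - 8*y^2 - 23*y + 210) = (y - 3)/(y + 5)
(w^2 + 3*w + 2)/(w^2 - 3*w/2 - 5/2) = 2*(w + 2)/(2*w - 5)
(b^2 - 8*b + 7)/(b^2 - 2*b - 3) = (-b^2 + 8*b - 7)/(-b^2 + 2*b + 3)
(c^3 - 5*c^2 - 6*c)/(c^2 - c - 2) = c*(c - 6)/(c - 2)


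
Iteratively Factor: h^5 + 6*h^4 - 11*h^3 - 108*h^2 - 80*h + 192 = (h - 1)*(h^4 + 7*h^3 - 4*h^2 - 112*h - 192) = (h - 1)*(h + 4)*(h^3 + 3*h^2 - 16*h - 48) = (h - 1)*(h + 3)*(h + 4)*(h^2 - 16) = (h - 1)*(h + 3)*(h + 4)^2*(h - 4)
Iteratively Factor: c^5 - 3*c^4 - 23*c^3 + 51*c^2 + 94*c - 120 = (c + 4)*(c^4 - 7*c^3 + 5*c^2 + 31*c - 30) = (c - 5)*(c + 4)*(c^3 - 2*c^2 - 5*c + 6) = (c - 5)*(c + 2)*(c + 4)*(c^2 - 4*c + 3) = (c - 5)*(c - 3)*(c + 2)*(c + 4)*(c - 1)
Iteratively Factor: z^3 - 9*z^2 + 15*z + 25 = (z - 5)*(z^2 - 4*z - 5) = (z - 5)^2*(z + 1)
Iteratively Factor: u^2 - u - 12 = (u - 4)*(u + 3)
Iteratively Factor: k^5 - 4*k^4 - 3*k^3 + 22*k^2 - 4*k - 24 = (k + 2)*(k^4 - 6*k^3 + 9*k^2 + 4*k - 12) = (k - 3)*(k + 2)*(k^3 - 3*k^2 + 4) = (k - 3)*(k - 2)*(k + 2)*(k^2 - k - 2) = (k - 3)*(k - 2)^2*(k + 2)*(k + 1)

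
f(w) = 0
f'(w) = 0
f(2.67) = 0.00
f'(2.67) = 0.00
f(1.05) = 0.00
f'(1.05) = 0.00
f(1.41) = 0.00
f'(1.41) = 0.00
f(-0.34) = 0.00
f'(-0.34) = 0.00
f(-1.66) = 0.00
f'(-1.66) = 0.00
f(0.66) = 0.00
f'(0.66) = 0.00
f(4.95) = 0.00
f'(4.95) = 0.00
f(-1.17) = 0.00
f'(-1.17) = 0.00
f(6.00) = 0.00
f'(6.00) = 0.00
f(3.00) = 0.00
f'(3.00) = 0.00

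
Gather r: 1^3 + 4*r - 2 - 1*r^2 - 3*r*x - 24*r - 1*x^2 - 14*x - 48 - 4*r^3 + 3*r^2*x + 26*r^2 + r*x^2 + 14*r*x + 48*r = -4*r^3 + r^2*(3*x + 25) + r*(x^2 + 11*x + 28) - x^2 - 14*x - 49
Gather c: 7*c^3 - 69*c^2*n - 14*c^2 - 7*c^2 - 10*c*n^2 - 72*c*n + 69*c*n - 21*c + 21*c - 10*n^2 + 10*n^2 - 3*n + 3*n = 7*c^3 + c^2*(-69*n - 21) + c*(-10*n^2 - 3*n)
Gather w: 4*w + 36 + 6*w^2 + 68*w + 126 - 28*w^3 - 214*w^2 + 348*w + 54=-28*w^3 - 208*w^2 + 420*w + 216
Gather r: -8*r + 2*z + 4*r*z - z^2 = r*(4*z - 8) - z^2 + 2*z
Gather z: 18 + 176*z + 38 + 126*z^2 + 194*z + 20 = 126*z^2 + 370*z + 76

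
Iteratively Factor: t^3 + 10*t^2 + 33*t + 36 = (t + 3)*(t^2 + 7*t + 12) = (t + 3)^2*(t + 4)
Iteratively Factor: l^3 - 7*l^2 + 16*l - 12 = (l - 2)*(l^2 - 5*l + 6) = (l - 2)^2*(l - 3)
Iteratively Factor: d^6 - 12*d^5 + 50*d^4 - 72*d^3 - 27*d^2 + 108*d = (d - 3)*(d^5 - 9*d^4 + 23*d^3 - 3*d^2 - 36*d) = d*(d - 3)*(d^4 - 9*d^3 + 23*d^2 - 3*d - 36) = d*(d - 3)^2*(d^3 - 6*d^2 + 5*d + 12) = d*(d - 3)^2*(d + 1)*(d^2 - 7*d + 12) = d*(d - 3)^3*(d + 1)*(d - 4)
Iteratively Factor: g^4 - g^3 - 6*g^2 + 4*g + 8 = (g + 2)*(g^3 - 3*g^2 + 4) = (g - 2)*(g + 2)*(g^2 - g - 2) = (g - 2)^2*(g + 2)*(g + 1)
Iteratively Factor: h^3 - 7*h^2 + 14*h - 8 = (h - 1)*(h^2 - 6*h + 8) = (h - 2)*(h - 1)*(h - 4)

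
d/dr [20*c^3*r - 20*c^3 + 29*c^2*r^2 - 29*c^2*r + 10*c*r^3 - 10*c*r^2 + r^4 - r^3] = 20*c^3 + 58*c^2*r - 29*c^2 + 30*c*r^2 - 20*c*r + 4*r^3 - 3*r^2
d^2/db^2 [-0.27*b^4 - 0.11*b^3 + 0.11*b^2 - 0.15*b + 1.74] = -3.24*b^2 - 0.66*b + 0.22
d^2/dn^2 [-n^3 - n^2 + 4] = -6*n - 2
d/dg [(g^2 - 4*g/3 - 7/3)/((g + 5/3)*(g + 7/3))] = 48*(9*g^2 + 21*g + 7)/(81*g^4 + 648*g^3 + 1926*g^2 + 2520*g + 1225)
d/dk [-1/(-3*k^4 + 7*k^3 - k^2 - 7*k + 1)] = (-12*k^3 + 21*k^2 - 2*k - 7)/(3*k^4 - 7*k^3 + k^2 + 7*k - 1)^2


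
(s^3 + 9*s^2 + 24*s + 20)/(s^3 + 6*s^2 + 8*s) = (s^2 + 7*s + 10)/(s*(s + 4))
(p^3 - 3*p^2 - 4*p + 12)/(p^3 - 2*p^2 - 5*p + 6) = (p - 2)/(p - 1)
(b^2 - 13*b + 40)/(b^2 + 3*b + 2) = (b^2 - 13*b + 40)/(b^2 + 3*b + 2)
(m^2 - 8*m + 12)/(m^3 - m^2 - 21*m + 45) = (m^2 - 8*m + 12)/(m^3 - m^2 - 21*m + 45)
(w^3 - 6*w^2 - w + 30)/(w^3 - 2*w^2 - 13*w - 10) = (w - 3)/(w + 1)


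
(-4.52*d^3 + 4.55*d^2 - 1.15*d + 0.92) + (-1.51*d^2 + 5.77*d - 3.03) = -4.52*d^3 + 3.04*d^2 + 4.62*d - 2.11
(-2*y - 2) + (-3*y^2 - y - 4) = -3*y^2 - 3*y - 6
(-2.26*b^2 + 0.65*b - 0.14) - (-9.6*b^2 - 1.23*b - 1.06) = 7.34*b^2 + 1.88*b + 0.92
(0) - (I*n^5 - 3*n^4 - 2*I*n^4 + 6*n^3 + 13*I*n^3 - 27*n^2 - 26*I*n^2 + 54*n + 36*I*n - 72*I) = -I*n^5 + 3*n^4 + 2*I*n^4 - 6*n^3 - 13*I*n^3 + 27*n^2 + 26*I*n^2 - 54*n - 36*I*n + 72*I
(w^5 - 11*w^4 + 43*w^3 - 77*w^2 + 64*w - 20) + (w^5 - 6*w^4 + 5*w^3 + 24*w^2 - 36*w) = 2*w^5 - 17*w^4 + 48*w^3 - 53*w^2 + 28*w - 20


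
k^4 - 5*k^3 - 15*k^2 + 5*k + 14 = (k - 7)*(k - 1)*(k + 1)*(k + 2)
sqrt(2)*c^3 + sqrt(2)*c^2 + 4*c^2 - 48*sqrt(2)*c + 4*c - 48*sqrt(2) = (c - 4*sqrt(2))*(c + 6*sqrt(2))*(sqrt(2)*c + sqrt(2))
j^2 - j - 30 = (j - 6)*(j + 5)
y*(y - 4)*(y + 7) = y^3 + 3*y^2 - 28*y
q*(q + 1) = q^2 + q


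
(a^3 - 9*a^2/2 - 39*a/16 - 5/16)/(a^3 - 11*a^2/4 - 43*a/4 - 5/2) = (a + 1/4)/(a + 2)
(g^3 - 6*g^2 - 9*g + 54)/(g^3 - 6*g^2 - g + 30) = (g^2 - 3*g - 18)/(g^2 - 3*g - 10)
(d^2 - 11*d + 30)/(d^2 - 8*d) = (d^2 - 11*d + 30)/(d*(d - 8))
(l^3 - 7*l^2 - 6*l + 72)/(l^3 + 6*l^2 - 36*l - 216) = (l^2 - l - 12)/(l^2 + 12*l + 36)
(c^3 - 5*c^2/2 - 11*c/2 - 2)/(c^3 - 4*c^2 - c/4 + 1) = 2*(c + 1)/(2*c - 1)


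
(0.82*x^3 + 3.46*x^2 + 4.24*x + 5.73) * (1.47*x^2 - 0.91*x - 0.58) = 1.2054*x^5 + 4.34*x^4 + 2.6086*x^3 + 2.5579*x^2 - 7.6735*x - 3.3234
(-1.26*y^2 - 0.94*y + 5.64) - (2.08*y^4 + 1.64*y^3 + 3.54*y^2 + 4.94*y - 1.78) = -2.08*y^4 - 1.64*y^3 - 4.8*y^2 - 5.88*y + 7.42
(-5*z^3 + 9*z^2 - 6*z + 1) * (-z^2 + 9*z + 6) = 5*z^5 - 54*z^4 + 57*z^3 - z^2 - 27*z + 6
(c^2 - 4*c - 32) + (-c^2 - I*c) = -4*c - I*c - 32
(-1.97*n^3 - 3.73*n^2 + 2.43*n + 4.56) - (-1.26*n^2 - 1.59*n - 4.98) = -1.97*n^3 - 2.47*n^2 + 4.02*n + 9.54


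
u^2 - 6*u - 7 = (u - 7)*(u + 1)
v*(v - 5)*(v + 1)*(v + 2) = v^4 - 2*v^3 - 13*v^2 - 10*v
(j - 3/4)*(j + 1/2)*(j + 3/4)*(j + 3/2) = j^4 + 2*j^3 + 3*j^2/16 - 9*j/8 - 27/64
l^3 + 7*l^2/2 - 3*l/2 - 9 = (l - 3/2)*(l + 2)*(l + 3)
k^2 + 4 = (k - 2*I)*(k + 2*I)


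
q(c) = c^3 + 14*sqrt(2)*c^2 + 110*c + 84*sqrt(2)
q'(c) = 3*c^2 + 28*sqrt(2)*c + 110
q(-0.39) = 78.85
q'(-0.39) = 95.01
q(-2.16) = -36.51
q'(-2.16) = 38.47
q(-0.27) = 90.52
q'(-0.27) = 99.53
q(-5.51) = -53.49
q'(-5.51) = -17.10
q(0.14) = 134.58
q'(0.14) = 115.60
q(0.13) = 133.43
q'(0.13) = 115.20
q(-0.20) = 97.58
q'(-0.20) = 102.20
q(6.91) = 2154.20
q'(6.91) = 526.87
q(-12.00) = -78.15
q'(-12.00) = 66.82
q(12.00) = 6017.85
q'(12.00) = 1017.18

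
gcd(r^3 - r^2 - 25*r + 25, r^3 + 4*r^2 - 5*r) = r^2 + 4*r - 5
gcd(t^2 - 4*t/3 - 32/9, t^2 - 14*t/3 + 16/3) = t - 8/3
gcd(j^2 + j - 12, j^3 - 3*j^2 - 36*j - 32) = j + 4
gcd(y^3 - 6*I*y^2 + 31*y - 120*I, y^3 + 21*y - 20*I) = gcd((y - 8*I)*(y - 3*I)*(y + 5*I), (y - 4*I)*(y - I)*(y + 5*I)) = y + 5*I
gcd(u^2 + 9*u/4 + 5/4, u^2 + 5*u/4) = u + 5/4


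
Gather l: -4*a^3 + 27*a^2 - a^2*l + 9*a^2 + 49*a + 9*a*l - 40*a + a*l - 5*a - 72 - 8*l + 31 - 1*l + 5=-4*a^3 + 36*a^2 + 4*a + l*(-a^2 + 10*a - 9) - 36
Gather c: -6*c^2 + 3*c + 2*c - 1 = -6*c^2 + 5*c - 1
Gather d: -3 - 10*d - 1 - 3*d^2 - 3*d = -3*d^2 - 13*d - 4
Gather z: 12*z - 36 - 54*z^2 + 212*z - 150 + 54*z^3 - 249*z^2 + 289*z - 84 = 54*z^3 - 303*z^2 + 513*z - 270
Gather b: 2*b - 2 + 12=2*b + 10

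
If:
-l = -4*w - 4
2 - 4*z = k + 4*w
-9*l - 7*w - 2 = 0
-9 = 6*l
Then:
No Solution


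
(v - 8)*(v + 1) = v^2 - 7*v - 8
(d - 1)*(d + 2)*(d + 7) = d^3 + 8*d^2 + 5*d - 14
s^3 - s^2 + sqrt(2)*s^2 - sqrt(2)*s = s*(s - 1)*(s + sqrt(2))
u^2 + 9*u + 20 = (u + 4)*(u + 5)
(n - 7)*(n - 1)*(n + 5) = n^3 - 3*n^2 - 33*n + 35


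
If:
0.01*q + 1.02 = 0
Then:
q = -102.00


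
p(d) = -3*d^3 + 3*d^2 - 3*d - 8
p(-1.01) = 1.18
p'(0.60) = -2.64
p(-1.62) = 17.49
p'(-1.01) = -18.24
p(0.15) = -8.39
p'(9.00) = -678.00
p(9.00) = -1979.00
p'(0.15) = -2.30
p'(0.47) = -2.17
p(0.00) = -8.00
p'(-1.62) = -36.34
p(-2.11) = 39.87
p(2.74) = -55.41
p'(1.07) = -6.88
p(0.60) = -9.37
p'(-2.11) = -55.73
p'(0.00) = -3.00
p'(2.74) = -54.13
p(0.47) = -9.06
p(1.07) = -11.45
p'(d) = -9*d^2 + 6*d - 3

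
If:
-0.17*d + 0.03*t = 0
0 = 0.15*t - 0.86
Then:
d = 1.01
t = 5.73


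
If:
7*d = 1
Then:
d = 1/7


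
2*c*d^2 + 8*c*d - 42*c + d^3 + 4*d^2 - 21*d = (2*c + d)*(d - 3)*(d + 7)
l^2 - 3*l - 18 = (l - 6)*(l + 3)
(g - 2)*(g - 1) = g^2 - 3*g + 2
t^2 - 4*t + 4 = (t - 2)^2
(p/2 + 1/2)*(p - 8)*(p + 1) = p^3/2 - 3*p^2 - 15*p/2 - 4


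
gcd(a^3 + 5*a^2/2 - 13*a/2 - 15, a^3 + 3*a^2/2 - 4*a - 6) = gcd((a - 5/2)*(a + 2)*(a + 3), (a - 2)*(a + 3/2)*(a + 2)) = a + 2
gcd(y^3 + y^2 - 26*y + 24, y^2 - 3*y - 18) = 1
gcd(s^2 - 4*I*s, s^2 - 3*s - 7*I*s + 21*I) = 1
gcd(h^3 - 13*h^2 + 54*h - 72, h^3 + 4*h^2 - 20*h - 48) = h - 4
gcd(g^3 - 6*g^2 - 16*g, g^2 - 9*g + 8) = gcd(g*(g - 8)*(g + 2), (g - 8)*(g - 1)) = g - 8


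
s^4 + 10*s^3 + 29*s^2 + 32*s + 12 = (s + 1)^2*(s + 2)*(s + 6)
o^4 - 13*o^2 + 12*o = o*(o - 3)*(o - 1)*(o + 4)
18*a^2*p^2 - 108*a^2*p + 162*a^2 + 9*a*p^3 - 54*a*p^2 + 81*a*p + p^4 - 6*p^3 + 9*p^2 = (3*a + p)*(6*a + p)*(p - 3)^2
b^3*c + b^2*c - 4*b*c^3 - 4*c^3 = (b - 2*c)*(b + 2*c)*(b*c + c)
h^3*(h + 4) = h^4 + 4*h^3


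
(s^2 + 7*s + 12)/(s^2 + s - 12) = (s + 3)/(s - 3)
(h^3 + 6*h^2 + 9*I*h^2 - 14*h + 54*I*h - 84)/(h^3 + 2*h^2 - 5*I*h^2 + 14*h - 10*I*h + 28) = (h^2 + h*(6 + 7*I) + 42*I)/(h^2 + h*(2 - 7*I) - 14*I)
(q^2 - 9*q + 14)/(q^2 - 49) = (q - 2)/(q + 7)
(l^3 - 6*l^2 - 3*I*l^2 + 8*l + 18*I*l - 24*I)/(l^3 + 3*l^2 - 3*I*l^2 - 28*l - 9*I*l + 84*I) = (l - 2)/(l + 7)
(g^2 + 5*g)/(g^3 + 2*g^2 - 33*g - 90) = g/(g^2 - 3*g - 18)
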